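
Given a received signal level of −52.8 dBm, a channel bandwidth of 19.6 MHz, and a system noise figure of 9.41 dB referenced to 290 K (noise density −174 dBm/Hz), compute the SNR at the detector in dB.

38.9 dB

Noise floor: N = −174 + 10 log₁₀(B) + NF
10 log₁₀(1.96×10⁷) = 72.92 dB
N = −174 + 72.92 + 9.41 = −91.67 dBm
SNR = P_sig − N = −52.8 − (−91.67) = 38.87 dB → 38.9 dB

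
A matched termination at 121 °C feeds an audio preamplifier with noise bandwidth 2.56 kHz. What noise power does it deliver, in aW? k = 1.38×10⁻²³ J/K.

13.9 aW

T = 121 °C + 273.15 = 394.15 K
P_n = kTB = 1.38×10⁻²³ × 394.15 × 2.56×10³ = 1.39×10⁻¹⁷ W = 13.9 aW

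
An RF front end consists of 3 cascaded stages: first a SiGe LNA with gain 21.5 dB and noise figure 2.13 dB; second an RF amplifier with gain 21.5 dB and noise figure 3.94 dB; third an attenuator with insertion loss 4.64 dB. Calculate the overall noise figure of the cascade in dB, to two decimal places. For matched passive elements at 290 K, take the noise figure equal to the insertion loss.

Convert to linear (a loss of L dB is a gain of −L dB): F_i = 10^(NF_i/10), G_i = 10^(G_i,dB/10)
  Stage 1: F_1 = 10^(2.13/10) = 1.633, G_1 = 10^(21.5/10) = 141.3
  Stage 2: F_2 = 10^(3.94/10) = 2.477, G_2 = 10^(21.5/10) = 141.3
  Stage 3: F_3 = 10^(4.64/10) = 2.911, G_3 = 10^(−4.64/10) = 0.3436
Friis cascade:
  F = 1.633 + (2.477 − 1)/141.3 + (2.911 − 1)/1.995×10⁴ = 1.644
NF = 10 log₁₀(1.644) = 2.16 dB

2.16 dB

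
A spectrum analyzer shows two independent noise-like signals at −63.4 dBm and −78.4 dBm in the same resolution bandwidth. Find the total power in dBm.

−63.3 dBm

Convert to linear, add, convert back:
P₁ = 4.57×10⁻¹⁰ W, P₂ = 1.45×10⁻¹¹ W
P_tot = 4.72×10⁻¹⁰ W → 10 log₁₀(P_tot / 10⁻³) = −63.3 dBm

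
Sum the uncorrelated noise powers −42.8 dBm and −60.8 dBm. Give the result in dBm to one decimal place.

−42.7 dBm

Convert to linear, add, convert back:
P₁ = 5.25×10⁻⁸ W, P₂ = 8.32×10⁻¹⁰ W
P_tot = 5.33×10⁻⁸ W → 10 log₁₀(P_tot / 10⁻³) = −42.7 dBm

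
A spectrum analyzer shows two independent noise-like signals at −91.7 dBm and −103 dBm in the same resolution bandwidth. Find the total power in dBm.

−91.4 dBm

Convert to linear, add, convert back:
P₁ = 6.76×10⁻¹³ W, P₂ = 5.01×10⁻¹⁴ W
P_tot = 7.26×10⁻¹³ W → 10 log₁₀(P_tot / 10⁻³) = −91.4 dBm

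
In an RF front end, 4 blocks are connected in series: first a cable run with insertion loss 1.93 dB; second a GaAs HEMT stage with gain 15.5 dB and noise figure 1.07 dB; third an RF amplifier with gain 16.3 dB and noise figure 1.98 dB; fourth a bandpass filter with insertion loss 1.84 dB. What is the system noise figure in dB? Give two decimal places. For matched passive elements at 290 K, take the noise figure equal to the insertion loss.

Convert to linear (a loss of L dB is a gain of −L dB): F_i = 10^(NF_i/10), G_i = 10^(G_i,dB/10)
  Stage 1: F_1 = 10^(1.93/10) = 1.560, G_1 = 10^(−1.93/10) = 0.6412
  Stage 2: F_2 = 10^(1.07/10) = 1.279, G_2 = 10^(15.5/10) = 35.48
  Stage 3: F_3 = 10^(1.98/10) = 1.578, G_3 = 10^(16.3/10) = 42.66
  Stage 4: F_4 = 10^(1.84/10) = 1.528, G_4 = 10^(−1.84/10) = 0.6546
Friis cascade:
  F = 1.560 + (1.279 − 1)/0.6412 + (1.578 − 1)/22.75 + (1.528 − 1)/970.5 = 2.021
NF = 10 log₁₀(2.021) = 3.06 dB

3.06 dB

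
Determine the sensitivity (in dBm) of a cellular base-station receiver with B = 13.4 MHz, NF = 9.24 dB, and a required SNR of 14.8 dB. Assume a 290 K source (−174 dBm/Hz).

−78.7 dBm

Sensitivity = −174 + 10 log₁₀(B) + NF + SNR_min
= −174 + 71.27 + 9.24 + 14.8
= −78.69 dBm → −78.7 dBm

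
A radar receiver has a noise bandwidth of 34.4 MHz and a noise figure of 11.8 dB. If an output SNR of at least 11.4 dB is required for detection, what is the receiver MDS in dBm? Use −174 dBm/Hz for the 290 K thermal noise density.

Sensitivity = −174 + 10 log₁₀(B) + NF + SNR_min
= −174 + 75.37 + 11.8 + 11.4
= −75.43 dBm → −75.4 dBm

−75.4 dBm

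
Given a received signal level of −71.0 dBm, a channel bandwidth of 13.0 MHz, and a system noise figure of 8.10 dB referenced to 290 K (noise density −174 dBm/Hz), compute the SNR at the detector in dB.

Noise floor: N = −174 + 10 log₁₀(B) + NF
10 log₁₀(1.30×10⁷) = 71.14 dB
N = −174 + 71.14 + 8.10 = −94.76 dBm
SNR = P_sig − N = −71.0 − (−94.76) = 23.76 dB → 23.8 dB

23.8 dB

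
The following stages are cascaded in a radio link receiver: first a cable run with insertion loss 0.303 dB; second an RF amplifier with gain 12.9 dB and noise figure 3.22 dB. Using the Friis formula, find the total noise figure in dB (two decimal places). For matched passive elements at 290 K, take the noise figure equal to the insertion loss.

Convert to linear (a loss of L dB is a gain of −L dB): F_i = 10^(NF_i/10), G_i = 10^(G_i,dB/10)
  Stage 1: F_1 = 10^(0.303/10) = 1.072, G_1 = 10^(−0.303/10) = 0.9326
  Stage 2: F_2 = 10^(3.22/10) = 2.099, G_2 = 10^(12.9/10) = 19.50
Friis cascade:
  F = 1.072 + (2.099 − 1)/0.9326 = 2.251
NF = 10 log₁₀(2.251) = 3.52 dB

3.52 dB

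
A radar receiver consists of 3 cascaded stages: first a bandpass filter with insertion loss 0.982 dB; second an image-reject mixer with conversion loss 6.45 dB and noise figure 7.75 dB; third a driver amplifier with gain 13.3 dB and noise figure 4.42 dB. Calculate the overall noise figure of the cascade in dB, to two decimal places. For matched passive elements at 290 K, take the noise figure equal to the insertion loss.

Convert to linear (a loss of L dB is a gain of −L dB): F_i = 10^(NF_i/10), G_i = 10^(G_i,dB/10)
  Stage 1: F_1 = 10^(0.982/10) = 1.254, G_1 = 10^(−0.982/10) = 0.7976
  Stage 2: F_2 = 10^(7.75/10) = 5.957, G_2 = 10^(−6.45/10) = 0.2265
  Stage 3: F_3 = 10^(4.42/10) = 2.767, G_3 = 10^(13.3/10) = 21.38
Friis cascade:
  F = 1.254 + (5.957 − 1)/0.7976 + (2.767 − 1)/0.1806 = 17.25
NF = 10 log₁₀(17.25) = 12.37 dB

12.37 dB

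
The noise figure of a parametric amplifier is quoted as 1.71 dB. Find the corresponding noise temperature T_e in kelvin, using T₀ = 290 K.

140 K

F = 10^(1.71/10) = 1.48252
T_e = (F − 1)·T₀ = (1.48252 − 1) × 290 = 140 K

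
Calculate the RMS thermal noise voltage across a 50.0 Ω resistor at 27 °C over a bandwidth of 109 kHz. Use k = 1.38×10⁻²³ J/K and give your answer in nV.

T = 27 °C + 273.15 = 300.15 K
V_n = √(4kTRB)
4kTRB = 4 × 1.38×10⁻²³ × 300.15 × 5.00×10¹ × 1.09×10⁵ = 9.03×10⁻¹⁴ V²
V_n = √(9.03×10⁻¹⁴) = 3.00×10⁻⁷ V = 300 nV

300 nV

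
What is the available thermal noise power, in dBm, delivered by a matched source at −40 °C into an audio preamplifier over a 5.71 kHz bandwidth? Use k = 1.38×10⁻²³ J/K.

−137.4 dBm

T = −40 °C + 273.15 = 233.15 K
P_n = kTB = 1.38×10⁻²³ × 233.15 × 5.71×10³ = 1.84×10⁻¹⁷ W
In dBm: 10 log₁₀(1.84×10⁻¹⁷ / 10⁻³) = −137.4 dBm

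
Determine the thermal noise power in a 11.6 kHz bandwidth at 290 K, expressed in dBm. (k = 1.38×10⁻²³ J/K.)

−133.3 dBm

P_n = kTB = 1.38×10⁻²³ × 290 × 1.16×10⁴ = 4.64×10⁻¹⁷ W
In dBm: 10 log₁₀(4.64×10⁻¹⁷ / 10⁻³) = −133.3 dBm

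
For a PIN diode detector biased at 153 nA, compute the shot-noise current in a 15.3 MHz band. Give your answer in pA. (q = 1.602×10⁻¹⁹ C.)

I_n = √(2qI·B)
2qI·B = 2 × 1.602×10⁻¹⁹ × 1.53×10⁻⁷ × 1.53×10⁷ = 7.50×10⁻¹⁹ A²
I_n = √(7.50×10⁻¹⁹) = 8.66×10⁻¹⁰ A = 866 pA

866 pA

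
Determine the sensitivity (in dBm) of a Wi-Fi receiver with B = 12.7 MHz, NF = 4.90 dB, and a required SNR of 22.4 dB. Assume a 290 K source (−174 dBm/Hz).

−75.7 dBm

Sensitivity = −174 + 10 log₁₀(B) + NF + SNR_min
= −174 + 71.04 + 4.90 + 22.4
= −75.66 dBm → −75.7 dBm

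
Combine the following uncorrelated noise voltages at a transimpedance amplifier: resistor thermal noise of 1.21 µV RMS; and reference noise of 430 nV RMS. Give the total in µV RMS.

1.28 µV

Uncorrelated sources add in power (mean-square): V_tot = √(ΣV_i²)
V_tot = √[(1.21×10⁻⁶)² + (4.30×10⁻⁷)²] = 1.28×10⁻⁶ V = 1.28 µV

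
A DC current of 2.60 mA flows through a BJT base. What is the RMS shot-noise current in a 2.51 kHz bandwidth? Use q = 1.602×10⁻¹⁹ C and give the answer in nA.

I_n = √(2qI·B)
2qI·B = 2 × 1.602×10⁻¹⁹ × 2.60×10⁻³ × 2.51×10³ = 2.09×10⁻¹⁸ A²
I_n = √(2.09×10⁻¹⁸) = 1.45×10⁻⁹ A = 1.45 nA

1.45 nA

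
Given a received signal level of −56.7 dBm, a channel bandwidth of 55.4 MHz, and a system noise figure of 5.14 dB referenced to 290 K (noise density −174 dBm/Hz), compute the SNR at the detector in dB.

34.7 dB

Noise floor: N = −174 + 10 log₁₀(B) + NF
10 log₁₀(5.54×10⁷) = 77.44 dB
N = −174 + 77.44 + 5.14 = −91.42 dBm
SNR = P_sig − N = −56.7 − (−91.42) = 34.72 dB → 34.7 dB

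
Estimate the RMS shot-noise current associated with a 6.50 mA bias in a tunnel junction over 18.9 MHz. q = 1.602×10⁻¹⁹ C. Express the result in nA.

I_n = √(2qI·B)
2qI·B = 2 × 1.602×10⁻¹⁹ × 6.50×10⁻³ × 1.89×10⁷ = 3.94×10⁻¹⁴ A²
I_n = √(3.94×10⁻¹⁴) = 1.98×10⁻⁷ A = 198 nA

198 nA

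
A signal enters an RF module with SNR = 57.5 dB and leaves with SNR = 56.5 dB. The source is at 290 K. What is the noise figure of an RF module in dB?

1.0 dB

NF (dB) = SNR_in(dB) − SNR_out(dB) when the source is at T₀
NF = 57.5 − 56.5 = 1.0 dB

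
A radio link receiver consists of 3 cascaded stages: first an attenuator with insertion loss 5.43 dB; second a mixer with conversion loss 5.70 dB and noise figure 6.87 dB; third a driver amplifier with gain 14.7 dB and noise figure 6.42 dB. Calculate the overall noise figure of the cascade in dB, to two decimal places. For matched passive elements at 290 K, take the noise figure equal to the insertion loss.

Convert to linear (a loss of L dB is a gain of −L dB): F_i = 10^(NF_i/10), G_i = 10^(G_i,dB/10)
  Stage 1: F_1 = 10^(5.43/10) = 3.491, G_1 = 10^(−5.43/10) = 0.2864
  Stage 2: F_2 = 10^(6.87/10) = 4.864, G_2 = 10^(−5.70/10) = 0.2692
  Stage 3: F_3 = 10^(6.42/10) = 4.385, G_3 = 10^(14.7/10) = 29.51
Friis cascade:
  F = 3.491 + (4.864 − 1)/0.2864 + (4.385 − 1)/0.07709 = 60.90
NF = 10 log₁₀(60.90) = 17.85 dB

17.85 dB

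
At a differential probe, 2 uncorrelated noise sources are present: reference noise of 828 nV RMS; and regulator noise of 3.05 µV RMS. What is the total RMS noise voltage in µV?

3.16 µV

Uncorrelated sources add in power (mean-square): V_tot = √(ΣV_i²)
V_tot = √[(8.28×10⁻⁷)² + (3.05×10⁻⁶)²] = 3.16×10⁻⁶ V = 3.16 µV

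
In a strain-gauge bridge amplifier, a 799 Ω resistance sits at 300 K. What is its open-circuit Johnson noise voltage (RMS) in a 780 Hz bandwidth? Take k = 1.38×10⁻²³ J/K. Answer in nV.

102 nV

V_n = √(4kTRB)
4kTRB = 4 × 1.38×10⁻²³ × 300 × 7.99×10² × 7.80×10² = 1.03×10⁻¹⁴ V²
V_n = √(1.03×10⁻¹⁴) = 1.02×10⁻⁷ V = 102 nV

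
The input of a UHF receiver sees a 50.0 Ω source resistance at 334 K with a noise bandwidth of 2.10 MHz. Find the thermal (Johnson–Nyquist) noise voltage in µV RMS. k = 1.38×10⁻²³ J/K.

1.39 µV

V_n = √(4kTRB)
4kTRB = 4 × 1.38×10⁻²³ × 334 × 5.00×10¹ × 2.10×10⁶ = 1.94×10⁻¹² V²
V_n = √(1.94×10⁻¹²) = 1.39×10⁻⁶ V = 1.39 µV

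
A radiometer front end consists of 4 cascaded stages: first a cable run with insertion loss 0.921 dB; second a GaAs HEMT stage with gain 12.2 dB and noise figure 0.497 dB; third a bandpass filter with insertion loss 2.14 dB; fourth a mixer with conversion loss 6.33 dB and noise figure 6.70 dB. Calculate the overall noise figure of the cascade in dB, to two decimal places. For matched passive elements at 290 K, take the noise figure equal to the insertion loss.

Convert to linear (a loss of L dB is a gain of −L dB): F_i = 10^(NF_i/10), G_i = 10^(G_i,dB/10)
  Stage 1: F_1 = 10^(0.921/10) = 1.236, G_1 = 10^(−0.921/10) = 0.8089
  Stage 2: F_2 = 10^(0.497/10) = 1.121, G_2 = 10^(12.2/10) = 16.60
  Stage 3: F_3 = 10^(2.14/10) = 1.637, G_3 = 10^(−2.14/10) = 0.6109
  Stage 4: F_4 = 10^(6.70/10) = 4.677, G_4 = 10^(−6.33/10) = 0.2328
Friis cascade:
  F = 1.236 + (1.121 − 1)/0.8089 + (1.637 − 1)/13.42 + (4.677 − 1)/8.202 = 1.882
NF = 10 log₁₀(1.882) = 2.75 dB

2.75 dB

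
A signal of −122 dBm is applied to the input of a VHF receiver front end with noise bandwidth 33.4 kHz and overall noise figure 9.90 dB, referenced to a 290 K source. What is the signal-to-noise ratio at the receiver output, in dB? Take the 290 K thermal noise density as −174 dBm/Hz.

−3.1 dB

Noise floor: N = −174 + 10 log₁₀(B) + NF
10 log₁₀(3.34×10⁴) = 45.24 dB
N = −174 + 45.24 + 9.90 = −118.86 dBm
SNR = P_sig − N = −122 − (−118.86) = −3.14 dB → −3.1 dB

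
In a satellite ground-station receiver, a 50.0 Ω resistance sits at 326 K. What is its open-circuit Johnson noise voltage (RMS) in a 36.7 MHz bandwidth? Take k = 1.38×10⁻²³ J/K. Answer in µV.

5.75 µV

V_n = √(4kTRB)
4kTRB = 4 × 1.38×10⁻²³ × 326 × 5.00×10¹ × 3.67×10⁷ = 3.30×10⁻¹¹ V²
V_n = √(3.30×10⁻¹¹) = 5.75×10⁻⁶ V = 5.75 µV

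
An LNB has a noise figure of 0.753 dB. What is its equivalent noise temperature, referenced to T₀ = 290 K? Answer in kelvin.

F = 10^(0.753/10) = 1.18932
T_e = (F − 1)·T₀ = (1.18932 − 1) × 290 = 54.9 K

54.9 K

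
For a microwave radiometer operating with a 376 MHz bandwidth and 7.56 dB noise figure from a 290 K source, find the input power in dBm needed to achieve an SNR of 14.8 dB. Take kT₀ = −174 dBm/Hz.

Sensitivity = −174 + 10 log₁₀(B) + NF + SNR_min
= −174 + 85.75 + 7.56 + 14.8
= −65.89 dBm → −65.9 dBm

−65.9 dBm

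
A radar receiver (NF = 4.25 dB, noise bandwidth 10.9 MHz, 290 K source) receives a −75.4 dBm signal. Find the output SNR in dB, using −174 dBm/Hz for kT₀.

Noise floor: N = −174 + 10 log₁₀(B) + NF
10 log₁₀(1.09×10⁷) = 70.37 dB
N = −174 + 70.37 + 4.25 = −99.38 dBm
SNR = P_sig − N = −75.4 − (−99.38) = 23.98 dB → 24.0 dB

24.0 dB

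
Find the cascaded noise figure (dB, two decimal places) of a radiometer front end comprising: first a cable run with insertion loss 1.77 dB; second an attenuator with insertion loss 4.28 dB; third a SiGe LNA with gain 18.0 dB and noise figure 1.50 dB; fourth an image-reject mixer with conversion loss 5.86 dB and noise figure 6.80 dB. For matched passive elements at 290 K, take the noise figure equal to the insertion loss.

7.73 dB

Convert to linear (a loss of L dB is a gain of −L dB): F_i = 10^(NF_i/10), G_i = 10^(G_i,dB/10)
  Stage 1: F_1 = 10^(1.77/10) = 1.503, G_1 = 10^(−1.77/10) = 0.6653
  Stage 2: F_2 = 10^(4.28/10) = 2.679, G_2 = 10^(−4.28/10) = 0.3733
  Stage 3: F_3 = 10^(1.50/10) = 1.413, G_3 = 10^(18.0/10) = 63.10
  Stage 4: F_4 = 10^(6.80/10) = 4.786, G_4 = 10^(−5.86/10) = 0.2594
Friis cascade:
  F = 1.503 + (2.679 − 1)/0.6653 + (1.413 − 1)/0.2483 + (4.786 − 1)/15.67 = 5.930
NF = 10 log₁₀(5.930) = 7.73 dB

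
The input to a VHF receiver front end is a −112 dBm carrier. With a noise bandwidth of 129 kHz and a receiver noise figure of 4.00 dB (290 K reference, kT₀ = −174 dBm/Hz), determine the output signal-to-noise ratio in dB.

Noise floor: N = −174 + 10 log₁₀(B) + NF
10 log₁₀(1.29×10⁵) = 51.11 dB
N = −174 + 51.11 + 4.00 = −118.89 dBm
SNR = P_sig − N = −112 − (−118.89) = 6.89 dB → 6.9 dB

6.9 dB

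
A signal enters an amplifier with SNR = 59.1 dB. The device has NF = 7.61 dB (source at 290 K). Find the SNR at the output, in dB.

By definition F = SNR_in/SNR_out, so in dB: SNR_out = SNR_in − NF
SNR_out = 59.1 − 7.61 = 51.49 dB

51.49 dB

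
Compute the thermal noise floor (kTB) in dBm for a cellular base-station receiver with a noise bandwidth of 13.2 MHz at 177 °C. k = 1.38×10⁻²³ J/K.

−100.9 dBm

T = 177 °C + 273.15 = 450.15 K
P_n = kTB = 1.38×10⁻²³ × 450.15 × 1.32×10⁷ = 8.20×10⁻¹⁴ W
In dBm: 10 log₁₀(8.20×10⁻¹⁴ / 10⁻³) = −100.9 dBm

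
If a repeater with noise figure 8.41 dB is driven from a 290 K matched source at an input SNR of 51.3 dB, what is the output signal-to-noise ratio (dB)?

By definition F = SNR_in/SNR_out, so in dB: SNR_out = SNR_in − NF
SNR_out = 51.3 − 8.41 = 42.89 dB

42.89 dB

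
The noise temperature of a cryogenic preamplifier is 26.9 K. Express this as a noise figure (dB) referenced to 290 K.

0.385 dB

F = 1 + T_e/T₀ = 1 + 26.9/290 = 1.09276
NF = 10 log₁₀(1.09276) = 0.385 dB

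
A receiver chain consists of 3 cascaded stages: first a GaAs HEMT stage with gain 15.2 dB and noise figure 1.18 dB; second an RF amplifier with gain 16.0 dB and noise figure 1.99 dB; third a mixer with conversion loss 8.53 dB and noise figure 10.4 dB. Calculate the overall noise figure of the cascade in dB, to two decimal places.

Convert to linear (a loss of L dB is a gain of −L dB): F_i = 10^(NF_i/10), G_i = 10^(G_i,dB/10)
  Stage 1: F_1 = 10^(1.18/10) = 1.312, G_1 = 10^(15.2/10) = 33.11
  Stage 2: F_2 = 10^(1.99/10) = 1.581, G_2 = 10^(16.0/10) = 39.81
  Stage 3: F_3 = 10^(10.4/10) = 10.96, G_3 = 10^(−8.53/10) = 0.1403
Friis cascade:
  F = 1.312 + (1.581 − 1)/33.11 + (10.96 − 1)/1318 = 1.337
NF = 10 log₁₀(1.337) = 1.26 dB

1.26 dB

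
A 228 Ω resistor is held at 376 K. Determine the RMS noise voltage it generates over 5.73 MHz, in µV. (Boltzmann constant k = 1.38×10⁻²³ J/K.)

5.21 µV

V_n = √(4kTRB)
4kTRB = 4 × 1.38×10⁻²³ × 376 × 2.28×10² × 5.73×10⁶ = 2.71×10⁻¹¹ V²
V_n = √(2.71×10⁻¹¹) = 5.21×10⁻⁶ V = 5.21 µV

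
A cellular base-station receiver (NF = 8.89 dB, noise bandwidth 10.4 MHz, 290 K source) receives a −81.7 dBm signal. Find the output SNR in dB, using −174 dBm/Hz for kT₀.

Noise floor: N = −174 + 10 log₁₀(B) + NF
10 log₁₀(1.04×10⁷) = 70.17 dB
N = −174 + 70.17 + 8.89 = −94.94 dBm
SNR = P_sig − N = −81.7 − (−94.94) = 13.24 dB → 13.2 dB

13.2 dB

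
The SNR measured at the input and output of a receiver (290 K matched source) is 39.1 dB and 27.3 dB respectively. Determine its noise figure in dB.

NF (dB) = SNR_in(dB) − SNR_out(dB) when the source is at T₀
NF = 39.1 − 27.3 = 11.8 dB

11.8 dB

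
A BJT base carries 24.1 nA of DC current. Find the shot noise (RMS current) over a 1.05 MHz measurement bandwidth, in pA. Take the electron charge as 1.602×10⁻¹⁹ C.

I_n = √(2qI·B)
2qI·B = 2 × 1.602×10⁻¹⁹ × 2.41×10⁻⁸ × 1.05×10⁶ = 8.11×10⁻²¹ A²
I_n = √(8.11×10⁻²¹) = 9.00×10⁻¹¹ A = 90.0 pA

90.0 pA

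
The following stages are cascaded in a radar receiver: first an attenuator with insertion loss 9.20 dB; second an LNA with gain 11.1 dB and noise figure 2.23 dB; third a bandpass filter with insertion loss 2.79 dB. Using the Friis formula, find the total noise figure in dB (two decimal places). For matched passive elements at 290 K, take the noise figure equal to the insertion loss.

11.61 dB

Convert to linear (a loss of L dB is a gain of −L dB): F_i = 10^(NF_i/10), G_i = 10^(G_i,dB/10)
  Stage 1: F_1 = 10^(9.20/10) = 8.318, G_1 = 10^(−9.20/10) = 0.1202
  Stage 2: F_2 = 10^(2.23/10) = 1.671, G_2 = 10^(11.1/10) = 12.88
  Stage 3: F_3 = 10^(2.79/10) = 1.901, G_3 = 10^(−2.79/10) = 0.5260
Friis cascade:
  F = 8.318 + (1.671 − 1)/0.1202 + (1.901 − 1)/1.549 = 14.48
NF = 10 log₁₀(14.48) = 11.61 dB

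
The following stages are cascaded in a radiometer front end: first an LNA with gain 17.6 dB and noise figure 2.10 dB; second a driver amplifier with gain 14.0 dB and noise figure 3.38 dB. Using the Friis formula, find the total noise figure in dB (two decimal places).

Convert to linear (a loss of L dB is a gain of −L dB): F_i = 10^(NF_i/10), G_i = 10^(G_i,dB/10)
  Stage 1: F_1 = 10^(2.10/10) = 1.622, G_1 = 10^(17.6/10) = 57.54
  Stage 2: F_2 = 10^(3.38/10) = 2.178, G_2 = 10^(14.0/10) = 25.12
Friis cascade:
  F = 1.622 + (2.178 − 1)/57.54 = 1.642
NF = 10 log₁₀(1.642) = 2.15 dB

2.15 dB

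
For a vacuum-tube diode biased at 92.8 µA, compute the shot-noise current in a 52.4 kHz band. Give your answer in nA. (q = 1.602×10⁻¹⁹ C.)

I_n = √(2qI·B)
2qI·B = 2 × 1.602×10⁻¹⁹ × 9.28×10⁻⁵ × 5.24×10⁴ = 1.56×10⁻¹⁸ A²
I_n = √(1.56×10⁻¹⁸) = 1.25×10⁻⁹ A = 1.25 nA

1.25 nA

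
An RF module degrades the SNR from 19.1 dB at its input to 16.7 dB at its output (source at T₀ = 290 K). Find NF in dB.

NF (dB) = SNR_in(dB) − SNR_out(dB) when the source is at T₀
NF = 19.1 − 16.7 = 2.4 dB

2.4 dB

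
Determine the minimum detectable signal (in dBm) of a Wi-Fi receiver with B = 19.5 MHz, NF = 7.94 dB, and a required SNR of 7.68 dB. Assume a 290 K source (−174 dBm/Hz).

Sensitivity = −174 + 10 log₁₀(B) + NF + SNR_min
= −174 + 72.9 + 7.94 + 7.68
= −85.48 dBm → −85.5 dBm

−85.5 dBm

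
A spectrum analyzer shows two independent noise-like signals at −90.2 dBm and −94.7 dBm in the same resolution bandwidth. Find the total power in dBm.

Convert to linear, add, convert back:
P₁ = 9.55×10⁻¹³ W, P₂ = 3.39×10⁻¹³ W
P_tot = 1.29×10⁻¹² W → 10 log₁₀(P_tot / 10⁻³) = −88.9 dBm

−88.9 dBm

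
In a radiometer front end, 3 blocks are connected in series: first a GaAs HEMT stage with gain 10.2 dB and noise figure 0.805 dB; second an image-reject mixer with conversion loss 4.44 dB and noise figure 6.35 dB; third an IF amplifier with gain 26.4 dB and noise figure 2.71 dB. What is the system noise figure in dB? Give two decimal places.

2.43 dB

Convert to linear (a loss of L dB is a gain of −L dB): F_i = 10^(NF_i/10), G_i = 10^(G_i,dB/10)
  Stage 1: F_1 = 10^(0.805/10) = 1.204, G_1 = 10^(10.2/10) = 10.47
  Stage 2: F_2 = 10^(6.35/10) = 4.315, G_2 = 10^(−4.44/10) = 0.3597
  Stage 3: F_3 = 10^(2.71/10) = 1.866, G_3 = 10^(26.4/10) = 436.5
Friis cascade:
  F = 1.204 + (4.315 − 1)/10.47 + (1.866 − 1)/3.767 = 1.750
NF = 10 log₁₀(1.750) = 2.43 dB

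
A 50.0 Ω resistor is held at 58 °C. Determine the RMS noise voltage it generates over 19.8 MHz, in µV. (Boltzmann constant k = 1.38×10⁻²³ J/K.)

4.25 µV

T = 58 °C + 273.15 = 331.15 K
V_n = √(4kTRB)
4kTRB = 4 × 1.38×10⁻²³ × 331.15 × 5.00×10¹ × 1.98×10⁷ = 1.81×10⁻¹¹ V²
V_n = √(1.81×10⁻¹¹) = 4.25×10⁻⁶ V = 4.25 µV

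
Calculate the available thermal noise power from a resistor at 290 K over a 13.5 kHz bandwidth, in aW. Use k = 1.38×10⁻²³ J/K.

54.0 aW

P_n = kTB = 1.38×10⁻²³ × 290 × 1.35×10⁴ = 5.40×10⁻¹⁷ W = 54.0 aW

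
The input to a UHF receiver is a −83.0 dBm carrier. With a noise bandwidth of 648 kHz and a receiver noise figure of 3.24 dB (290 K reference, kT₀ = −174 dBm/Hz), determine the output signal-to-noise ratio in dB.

29.6 dB

Noise floor: N = −174 + 10 log₁₀(B) + NF
10 log₁₀(6.48×10⁵) = 58.12 dB
N = −174 + 58.12 + 3.24 = −112.64 dBm
SNR = P_sig − N = −83.0 − (−112.64) = 29.64 dB → 29.6 dB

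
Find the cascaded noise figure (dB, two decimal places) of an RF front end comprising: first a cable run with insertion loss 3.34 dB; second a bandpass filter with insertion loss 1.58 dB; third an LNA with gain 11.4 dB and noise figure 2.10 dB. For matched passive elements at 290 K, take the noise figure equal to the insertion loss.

7.02 dB

Convert to linear (a loss of L dB is a gain of −L dB): F_i = 10^(NF_i/10), G_i = 10^(G_i,dB/10)
  Stage 1: F_1 = 10^(3.34/10) = 2.158, G_1 = 10^(−3.34/10) = 0.4634
  Stage 2: F_2 = 10^(1.58/10) = 1.439, G_2 = 10^(−1.58/10) = 0.6950
  Stage 3: F_3 = 10^(2.10/10) = 1.622, G_3 = 10^(11.4/10) = 13.80
Friis cascade:
  F = 2.158 + (1.439 − 1)/0.4634 + (1.622 − 1)/0.3221 = 5.035
NF = 10 log₁₀(5.035) = 7.02 dB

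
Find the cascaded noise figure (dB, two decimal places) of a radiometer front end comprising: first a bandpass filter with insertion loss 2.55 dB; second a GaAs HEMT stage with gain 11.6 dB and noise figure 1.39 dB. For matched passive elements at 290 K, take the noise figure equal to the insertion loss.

Convert to linear (a loss of L dB is a gain of −L dB): F_i = 10^(NF_i/10), G_i = 10^(G_i,dB/10)
  Stage 1: F_1 = 10^(2.55/10) = 1.799, G_1 = 10^(−2.55/10) = 0.5559
  Stage 2: F_2 = 10^(1.39/10) = 1.377, G_2 = 10^(11.6/10) = 14.45
Friis cascade:
  F = 1.799 + (1.377 − 1)/0.5559 = 2.477
NF = 10 log₁₀(2.477) = 3.94 dB

3.94 dB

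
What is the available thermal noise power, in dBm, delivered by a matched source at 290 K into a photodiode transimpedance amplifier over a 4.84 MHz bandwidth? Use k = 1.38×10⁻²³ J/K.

P_n = kTB = 1.38×10⁻²³ × 290 × 4.84×10⁶ = 1.94×10⁻¹⁴ W
In dBm: 10 log₁₀(1.94×10⁻¹⁴ / 10⁻³) = −107.1 dBm

−107.1 dBm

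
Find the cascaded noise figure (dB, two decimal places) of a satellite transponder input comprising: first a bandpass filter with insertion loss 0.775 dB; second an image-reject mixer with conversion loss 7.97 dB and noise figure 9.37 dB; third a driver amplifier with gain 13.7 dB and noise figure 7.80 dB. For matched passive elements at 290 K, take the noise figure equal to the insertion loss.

Convert to linear (a loss of L dB is a gain of −L dB): F_i = 10^(NF_i/10), G_i = 10^(G_i,dB/10)
  Stage 1: F_1 = 10^(0.775/10) = 1.195, G_1 = 10^(−0.775/10) = 0.8366
  Stage 2: F_2 = 10^(9.37/10) = 8.650, G_2 = 10^(−7.97/10) = 0.1596
  Stage 3: F_3 = 10^(7.80/10) = 6.026, G_3 = 10^(13.7/10) = 23.44
Friis cascade:
  F = 1.195 + (8.650 − 1)/0.8366 + (6.026 − 1)/0.1335 = 47.98
NF = 10 log₁₀(47.98) = 16.81 dB

16.81 dB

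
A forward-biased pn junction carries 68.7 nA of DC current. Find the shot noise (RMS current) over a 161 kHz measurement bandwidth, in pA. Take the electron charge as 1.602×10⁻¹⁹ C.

59.5 pA

I_n = √(2qI·B)
2qI·B = 2 × 1.602×10⁻¹⁹ × 6.87×10⁻⁸ × 1.61×10⁵ = 3.54×10⁻²¹ A²
I_n = √(3.54×10⁻²¹) = 5.95×10⁻¹¹ A = 59.5 pA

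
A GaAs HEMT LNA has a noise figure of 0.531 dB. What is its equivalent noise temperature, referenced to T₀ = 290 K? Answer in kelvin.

F = 10^(0.531/10) = 1.13006
T_e = (F − 1)·T₀ = (1.13006 − 1) × 290 = 37.7 K

37.7 K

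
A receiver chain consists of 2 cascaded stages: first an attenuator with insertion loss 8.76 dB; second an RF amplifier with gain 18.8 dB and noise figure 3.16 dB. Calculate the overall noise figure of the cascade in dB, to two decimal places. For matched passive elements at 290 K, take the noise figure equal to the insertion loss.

11.92 dB

Convert to linear (a loss of L dB is a gain of −L dB): F_i = 10^(NF_i/10), G_i = 10^(G_i,dB/10)
  Stage 1: F_1 = 10^(8.76/10) = 7.516, G_1 = 10^(−8.76/10) = 0.1330
  Stage 2: F_2 = 10^(3.16/10) = 2.070, G_2 = 10^(18.8/10) = 75.86
Friis cascade:
  F = 7.516 + (2.070 − 1)/0.1330 = 15.56
NF = 10 log₁₀(15.56) = 11.92 dB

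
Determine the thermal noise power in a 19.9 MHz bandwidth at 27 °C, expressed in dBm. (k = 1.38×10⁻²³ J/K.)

T = 27 °C + 273.15 = 300.15 K
P_n = kTB = 1.38×10⁻²³ × 300.15 × 1.99×10⁷ = 8.24×10⁻¹⁴ W
In dBm: 10 log₁₀(8.24×10⁻¹⁴ / 10⁻³) = −100.8 dBm

−100.8 dBm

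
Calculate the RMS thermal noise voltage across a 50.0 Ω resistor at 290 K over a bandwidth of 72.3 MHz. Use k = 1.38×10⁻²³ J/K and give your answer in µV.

7.61 µV

V_n = √(4kTRB)
4kTRB = 4 × 1.38×10⁻²³ × 290 × 5.00×10¹ × 7.23×10⁷ = 5.79×10⁻¹¹ V²
V_n = √(5.79×10⁻¹¹) = 7.61×10⁻⁶ V = 7.61 µV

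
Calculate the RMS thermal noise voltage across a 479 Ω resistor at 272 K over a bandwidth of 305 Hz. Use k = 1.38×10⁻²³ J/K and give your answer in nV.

V_n = √(4kTRB)
4kTRB = 4 × 1.38×10⁻²³ × 272 × 4.79×10² × 3.05×10² = 2.19×10⁻¹⁵ V²
V_n = √(2.19×10⁻¹⁵) = 4.68×10⁻⁸ V = 46.8 nV

46.8 nV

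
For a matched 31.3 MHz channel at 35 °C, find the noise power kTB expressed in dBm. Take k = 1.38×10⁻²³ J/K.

−98.8 dBm

T = 35 °C + 273.15 = 308.15 K
P_n = kTB = 1.38×10⁻²³ × 308.15 × 3.13×10⁷ = 1.33×10⁻¹³ W
In dBm: 10 log₁₀(1.33×10⁻¹³ / 10⁻³) = −98.8 dBm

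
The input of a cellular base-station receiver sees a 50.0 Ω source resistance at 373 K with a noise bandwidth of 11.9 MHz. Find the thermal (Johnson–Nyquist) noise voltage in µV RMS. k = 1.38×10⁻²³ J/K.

3.50 µV

V_n = √(4kTRB)
4kTRB = 4 × 1.38×10⁻²³ × 373 × 5.00×10¹ × 1.19×10⁷ = 1.23×10⁻¹¹ V²
V_n = √(1.23×10⁻¹¹) = 3.50×10⁻⁶ V = 3.50 µV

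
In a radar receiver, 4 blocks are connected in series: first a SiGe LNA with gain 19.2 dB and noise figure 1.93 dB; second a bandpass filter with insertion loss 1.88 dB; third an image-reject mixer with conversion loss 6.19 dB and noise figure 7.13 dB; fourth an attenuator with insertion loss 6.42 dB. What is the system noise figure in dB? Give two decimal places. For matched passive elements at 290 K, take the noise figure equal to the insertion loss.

2.80 dB

Convert to linear (a loss of L dB is a gain of −L dB): F_i = 10^(NF_i/10), G_i = 10^(G_i,dB/10)
  Stage 1: F_1 = 10^(1.93/10) = 1.560, G_1 = 10^(19.2/10) = 83.18
  Stage 2: F_2 = 10^(1.88/10) = 1.542, G_2 = 10^(−1.88/10) = 0.6486
  Stage 3: F_3 = 10^(7.13/10) = 5.164, G_3 = 10^(−6.19/10) = 0.2404
  Stage 4: F_4 = 10^(6.42/10) = 4.385, G_4 = 10^(−6.42/10) = 0.2280
Friis cascade:
  F = 1.560 + (1.542 − 1)/83.18 + (5.164 − 1)/53.95 + (4.385 − 1)/12.97 = 1.904
NF = 10 log₁₀(1.904) = 2.80 dB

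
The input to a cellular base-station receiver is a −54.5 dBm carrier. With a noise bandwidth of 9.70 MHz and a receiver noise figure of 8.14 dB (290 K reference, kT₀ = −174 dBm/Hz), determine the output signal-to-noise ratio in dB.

41.5 dB

Noise floor: N = −174 + 10 log₁₀(B) + NF
10 log₁₀(9.70×10⁶) = 69.87 dB
N = −174 + 69.87 + 8.14 = −95.99 dBm
SNR = P_sig − N = −54.5 − (−95.99) = 41.49 dB → 41.5 dB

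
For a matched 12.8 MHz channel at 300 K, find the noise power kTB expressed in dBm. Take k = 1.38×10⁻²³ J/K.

P_n = kTB = 1.38×10⁻²³ × 300 × 1.28×10⁷ = 5.30×10⁻¹⁴ W
In dBm: 10 log₁₀(5.30×10⁻¹⁴ / 10⁻³) = −102.8 dBm

−102.8 dBm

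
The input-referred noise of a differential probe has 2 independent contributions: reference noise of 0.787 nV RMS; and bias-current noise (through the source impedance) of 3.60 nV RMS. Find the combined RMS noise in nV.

3.69 nV

Uncorrelated sources add in power (mean-square): V_tot = √(ΣV_i²)
V_tot = √[(7.87×10⁻¹⁰)² + (3.60×10⁻⁹)²] = 3.69×10⁻⁹ V = 3.69 nV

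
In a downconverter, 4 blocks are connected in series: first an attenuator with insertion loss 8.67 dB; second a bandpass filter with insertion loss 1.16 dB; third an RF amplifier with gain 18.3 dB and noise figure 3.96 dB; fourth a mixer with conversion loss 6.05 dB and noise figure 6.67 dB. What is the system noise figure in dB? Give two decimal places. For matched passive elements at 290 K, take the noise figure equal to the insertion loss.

Convert to linear (a loss of L dB is a gain of −L dB): F_i = 10^(NF_i/10), G_i = 10^(G_i,dB/10)
  Stage 1: F_1 = 10^(8.67/10) = 7.362, G_1 = 10^(−8.67/10) = 0.1358
  Stage 2: F_2 = 10^(1.16/10) = 1.306, G_2 = 10^(−1.16/10) = 0.7656
  Stage 3: F_3 = 10^(3.96/10) = 2.489, G_3 = 10^(18.3/10) = 67.61
  Stage 4: F_4 = 10^(6.67/10) = 4.645, G_4 = 10^(−6.05/10) = 0.2483
Friis cascade:
  F = 7.362 + (1.306 − 1)/0.1358 + (2.489 − 1)/0.1040 + (4.645 − 1)/7.031 = 24.45
NF = 10 log₁₀(24.45) = 13.88 dB

13.88 dB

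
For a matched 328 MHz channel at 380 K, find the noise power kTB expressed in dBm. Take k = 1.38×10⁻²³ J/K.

−87.6 dBm

P_n = kTB = 1.38×10⁻²³ × 380 × 3.28×10⁸ = 1.72×10⁻¹² W
In dBm: 10 log₁₀(1.72×10⁻¹² / 10⁻³) = −87.6 dBm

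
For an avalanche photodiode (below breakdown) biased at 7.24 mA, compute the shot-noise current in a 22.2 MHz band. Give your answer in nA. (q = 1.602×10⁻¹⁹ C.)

I_n = √(2qI·B)
2qI·B = 2 × 1.602×10⁻¹⁹ × 7.24×10⁻³ × 2.22×10⁷ = 5.15×10⁻¹⁴ A²
I_n = √(5.15×10⁻¹⁴) = 2.27×10⁻⁷ A = 227 nA

227 nA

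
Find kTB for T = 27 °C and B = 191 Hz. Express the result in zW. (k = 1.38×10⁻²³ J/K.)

T = 27 °C + 273.15 = 300.15 K
P_n = kTB = 1.38×10⁻²³ × 300.15 × 1.91×10² = 7.91×10⁻¹⁹ W = 791 zW

791 zW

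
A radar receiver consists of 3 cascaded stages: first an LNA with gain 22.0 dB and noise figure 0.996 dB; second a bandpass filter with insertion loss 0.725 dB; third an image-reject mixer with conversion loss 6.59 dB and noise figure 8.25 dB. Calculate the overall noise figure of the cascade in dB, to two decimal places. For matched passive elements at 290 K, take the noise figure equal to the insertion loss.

1.14 dB

Convert to linear (a loss of L dB is a gain of −L dB): F_i = 10^(NF_i/10), G_i = 10^(G_i,dB/10)
  Stage 1: F_1 = 10^(0.996/10) = 1.258, G_1 = 10^(22.0/10) = 158.5
  Stage 2: F_2 = 10^(0.725/10) = 1.182, G_2 = 10^(−0.725/10) = 0.8463
  Stage 3: F_3 = 10^(8.25/10) = 6.683, G_3 = 10^(−6.59/10) = 0.2193
Friis cascade:
  F = 1.258 + (1.182 − 1)/158.5 + (6.683 − 1)/134.1 = 1.301
NF = 10 log₁₀(1.301) = 1.14 dB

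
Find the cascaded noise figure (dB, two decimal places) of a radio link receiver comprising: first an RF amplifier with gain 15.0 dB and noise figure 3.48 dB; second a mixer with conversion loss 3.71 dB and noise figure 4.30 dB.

3.58 dB

Convert to linear (a loss of L dB is a gain of −L dB): F_i = 10^(NF_i/10), G_i = 10^(G_i,dB/10)
  Stage 1: F_1 = 10^(3.48/10) = 2.228, G_1 = 10^(15.0/10) = 31.62
  Stage 2: F_2 = 10^(4.30/10) = 2.692, G_2 = 10^(−3.71/10) = 0.4256
Friis cascade:
  F = 2.228 + (2.692 − 1)/31.62 = 2.282
NF = 10 log₁₀(2.282) = 3.58 dB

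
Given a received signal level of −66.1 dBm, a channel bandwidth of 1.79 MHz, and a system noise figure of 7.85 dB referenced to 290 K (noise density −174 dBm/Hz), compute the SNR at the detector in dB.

37.5 dB

Noise floor: N = −174 + 10 log₁₀(B) + NF
10 log₁₀(1.79×10⁶) = 62.53 dB
N = −174 + 62.53 + 7.85 = −103.62 dBm
SNR = P_sig − N = −66.1 − (−103.62) = 37.52 dB → 37.5 dB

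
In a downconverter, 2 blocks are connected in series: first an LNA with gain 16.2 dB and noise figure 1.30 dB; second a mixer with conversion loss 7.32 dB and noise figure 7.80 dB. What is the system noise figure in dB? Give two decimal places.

1.67 dB

Convert to linear (a loss of L dB is a gain of −L dB): F_i = 10^(NF_i/10), G_i = 10^(G_i,dB/10)
  Stage 1: F_1 = 10^(1.30/10) = 1.349, G_1 = 10^(16.2/10) = 41.69
  Stage 2: F_2 = 10^(7.80/10) = 6.026, G_2 = 10^(−7.32/10) = 0.1854
Friis cascade:
  F = 1.349 + (6.026 − 1)/41.69 = 1.470
NF = 10 log₁₀(1.470) = 1.67 dB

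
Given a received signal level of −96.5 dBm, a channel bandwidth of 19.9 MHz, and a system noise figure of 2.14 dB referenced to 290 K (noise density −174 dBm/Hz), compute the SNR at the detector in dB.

Noise floor: N = −174 + 10 log₁₀(B) + NF
10 log₁₀(1.99×10⁷) = 72.99 dB
N = −174 + 72.99 + 2.14 = −98.87 dBm
SNR = P_sig − N = −96.5 − (−98.87) = 2.37 dB → 2.4 dB

2.4 dB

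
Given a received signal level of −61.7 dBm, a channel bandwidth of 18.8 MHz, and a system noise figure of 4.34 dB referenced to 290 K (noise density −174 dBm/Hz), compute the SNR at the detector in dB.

Noise floor: N = −174 + 10 log₁₀(B) + NF
10 log₁₀(1.88×10⁷) = 72.74 dB
N = −174 + 72.74 + 4.34 = −96.92 dBm
SNR = P_sig − N = −61.7 − (−96.92) = 35.22 dB → 35.2 dB

35.2 dB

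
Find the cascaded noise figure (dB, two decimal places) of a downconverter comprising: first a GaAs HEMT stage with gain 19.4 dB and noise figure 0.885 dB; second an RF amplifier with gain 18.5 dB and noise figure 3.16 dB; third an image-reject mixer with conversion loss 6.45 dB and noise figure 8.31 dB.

Convert to linear (a loss of L dB is a gain of −L dB): F_i = 10^(NF_i/10), G_i = 10^(G_i,dB/10)
  Stage 1: F_1 = 10^(0.885/10) = 1.226, G_1 = 10^(19.4/10) = 87.10
  Stage 2: F_2 = 10^(3.16/10) = 2.070, G_2 = 10^(18.5/10) = 70.79
  Stage 3: F_3 = 10^(8.31/10) = 6.776, G_3 = 10^(−6.45/10) = 0.2265
Friis cascade:
  F = 1.226 + (2.070 − 1)/87.10 + (6.776 − 1)/6166 = 1.239
NF = 10 log₁₀(1.239) = 0.93 dB

0.93 dB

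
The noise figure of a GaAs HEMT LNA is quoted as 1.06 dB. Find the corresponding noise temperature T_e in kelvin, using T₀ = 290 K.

80.2 K

F = 10^(1.06/10) = 1.27644
T_e = (F − 1)·T₀ = (1.27644 − 1) × 290 = 80.2 K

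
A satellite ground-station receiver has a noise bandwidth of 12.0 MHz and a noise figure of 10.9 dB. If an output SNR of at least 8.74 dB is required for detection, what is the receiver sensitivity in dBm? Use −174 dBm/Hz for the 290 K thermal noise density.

−83.6 dBm

Sensitivity = −174 + 10 log₁₀(B) + NF + SNR_min
= −174 + 70.79 + 10.9 + 8.74
= −83.57 dBm → −83.6 dBm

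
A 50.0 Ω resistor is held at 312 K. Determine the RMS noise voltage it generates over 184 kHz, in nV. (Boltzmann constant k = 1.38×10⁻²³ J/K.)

V_n = √(4kTRB)
4kTRB = 4 × 1.38×10⁻²³ × 312 × 5.00×10¹ × 1.84×10⁵ = 1.58×10⁻¹³ V²
V_n = √(1.58×10⁻¹³) = 3.98×10⁻⁷ V = 398 nV

398 nV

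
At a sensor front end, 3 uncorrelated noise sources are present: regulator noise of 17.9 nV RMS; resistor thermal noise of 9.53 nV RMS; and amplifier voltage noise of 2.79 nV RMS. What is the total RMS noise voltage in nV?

Uncorrelated sources add in power (mean-square): V_tot = √(ΣV_i²)
V_tot = √[(1.79×10⁻⁸)² + (9.53×10⁻⁹)² + (2.79×10⁻⁹)²] = 2.05×10⁻⁸ V = 20.5 nV

20.5 nV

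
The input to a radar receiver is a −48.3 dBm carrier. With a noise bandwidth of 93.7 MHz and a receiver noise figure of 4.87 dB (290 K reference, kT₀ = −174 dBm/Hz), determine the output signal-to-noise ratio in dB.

Noise floor: N = −174 + 10 log₁₀(B) + NF
10 log₁₀(9.37×10⁷) = 79.72 dB
N = −174 + 79.72 + 4.87 = −89.41 dBm
SNR = P_sig − N = −48.3 − (−89.41) = 41.11 dB → 41.1 dB

41.1 dB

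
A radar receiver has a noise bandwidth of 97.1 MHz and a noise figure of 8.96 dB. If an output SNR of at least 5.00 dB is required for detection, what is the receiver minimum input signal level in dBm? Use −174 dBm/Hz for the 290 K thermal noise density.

Sensitivity = −174 + 10 log₁₀(B) + NF + SNR_min
= −174 + 79.87 + 8.96 + 5.00
= −80.17 dBm → −80.2 dBm

−80.2 dBm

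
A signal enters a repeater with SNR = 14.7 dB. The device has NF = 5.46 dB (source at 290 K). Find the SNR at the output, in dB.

By definition F = SNR_in/SNR_out, so in dB: SNR_out = SNR_in − NF
SNR_out = 14.7 − 5.46 = 9.24 dB

9.24 dB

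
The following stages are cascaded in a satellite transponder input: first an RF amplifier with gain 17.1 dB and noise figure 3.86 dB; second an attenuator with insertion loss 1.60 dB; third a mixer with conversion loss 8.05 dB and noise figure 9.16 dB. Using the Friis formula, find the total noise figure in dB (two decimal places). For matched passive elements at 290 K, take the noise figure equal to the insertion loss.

4.22 dB

Convert to linear (a loss of L dB is a gain of −L dB): F_i = 10^(NF_i/10), G_i = 10^(G_i,dB/10)
  Stage 1: F_1 = 10^(3.86/10) = 2.432, G_1 = 10^(17.1/10) = 51.29
  Stage 2: F_2 = 10^(1.60/10) = 1.445, G_2 = 10^(−1.60/10) = 0.6918
  Stage 3: F_3 = 10^(9.16/10) = 8.241, G_3 = 10^(−8.05/10) = 0.1567
Friis cascade:
  F = 2.432 + (1.445 − 1)/51.29 + (8.241 − 1)/35.48 = 2.645
NF = 10 log₁₀(2.645) = 4.22 dB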